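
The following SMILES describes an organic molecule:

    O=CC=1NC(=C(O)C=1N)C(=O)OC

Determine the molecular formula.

C7H8N2O4

Walk through each heavy atom and fill implicit hydrogens from standard valence (C 4, N 3, O 2, S 2, halogen 1):
  atom 1: O, bond orders sum to 2 (valence 2) → 0 H
  atom 2: C, bond orders sum to 3 (valence 4) → 1 H
  atom 3: C, bond orders sum to 4 (valence 4) → 0 H
  atom 4: N, bond orders sum to 2 (valence 3) → 1 H
  atom 5: C, bond orders sum to 4 (valence 4) → 0 H
  atom 6: C, bond orders sum to 4 (valence 4) → 0 H
  atom 7: O, bond orders sum to 1 (valence 2) → 1 H
  atom 8: C, bond orders sum to 4 (valence 4) → 0 H
  atom 9: N, bond orders sum to 1 (valence 3) → 2 H
  atom 10: C, bond orders sum to 4 (valence 4) → 0 H
  atom 11: O, bond orders sum to 2 (valence 2) → 0 H
  atom 12: O, bond orders sum to 2 (valence 2) → 0 H
  atom 13: C, bond orders sum to 1 (valence 4) → 3 H
Totals → C:7, H:8, N:2, O:4.
In Hill order: C7H8N2O4.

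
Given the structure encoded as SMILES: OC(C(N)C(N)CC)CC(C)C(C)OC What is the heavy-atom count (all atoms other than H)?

15

Every atom symbol written in the SMILES (organic subset) is one heavy atom; implicit H are not written.
Heavy atoms by element → C:11, N:2, O:2.
Total: 15.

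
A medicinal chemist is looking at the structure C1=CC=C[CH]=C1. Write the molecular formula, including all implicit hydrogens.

Walk through each heavy atom and fill implicit hydrogens from standard valence (C 4, N 3, O 2, S 2, halogen 1):
  atom 1: C, bond orders sum to 3 (valence 4) → 1 H
  atom 2: C, bond orders sum to 3 (valence 4) → 1 H
  atom 3: C, bond orders sum to 3 (valence 4) → 1 H
  atom 4: C, bond orders sum to 3 (valence 4) → 1 H
  atom 5: C with explicit H count 1
  atom 6: C, bond orders sum to 3 (valence 4) → 1 H
Totals → C:6, H:6.

C6H6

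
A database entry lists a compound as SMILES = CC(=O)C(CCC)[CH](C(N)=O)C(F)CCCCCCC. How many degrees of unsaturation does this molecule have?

Degree of unsaturation = (number of rings) + (number of π bonds).
Ring closures in the SMILES: 0.
π bonds: 2 double bonds (each 1 DoU) → 2 DoU from unsaturation.
Total DoU = 0 + 2 = 2.

2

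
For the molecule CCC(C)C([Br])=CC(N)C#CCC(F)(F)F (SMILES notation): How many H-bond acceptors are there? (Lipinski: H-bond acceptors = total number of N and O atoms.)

N atoms: 1; O atoms: 0.
Lipinski HBA = 1 + 0 = 1.

1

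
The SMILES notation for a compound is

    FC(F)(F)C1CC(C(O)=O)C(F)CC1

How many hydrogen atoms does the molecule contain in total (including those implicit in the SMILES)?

Walk through each heavy atom and fill implicit hydrogens from standard valence (C 4, N 3, O 2, S 2, halogen 1):
  atom 1: F (halogen, monovalent) → 0 H
  atom 2: C, bond orders sum to 4 (valence 4) → 0 H
  atom 3: F (halogen, monovalent) → 0 H
  atom 4: F (halogen, monovalent) → 0 H
  atom 5: C, bond orders sum to 3 (valence 4) → 1 H
  atom 6: C, bond orders sum to 2 (valence 4) → 2 H
  atom 7: C, bond orders sum to 3 (valence 4) → 1 H
  atom 8: C, bond orders sum to 4 (valence 4) → 0 H
  atom 9: O, bond orders sum to 1 (valence 2) → 1 H
  atom 10: O, bond orders sum to 2 (valence 2) → 0 H
  atom 11: C, bond orders sum to 3 (valence 4) → 1 H
  atom 12: F (halogen, monovalent) → 0 H
  atom 13: C, bond orders sum to 2 (valence 4) → 2 H
  atom 14: C, bond orders sum to 2 (valence 4) → 2 H
Total hydrogens: 10.

10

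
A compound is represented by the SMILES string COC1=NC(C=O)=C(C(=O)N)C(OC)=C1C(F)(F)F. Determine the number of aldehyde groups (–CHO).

The aldehyde motif appears at heavy-atom position 6 in the SMILES.
Other groups present: 1 amide, 2 ether.
Aldehyde count: 1.

1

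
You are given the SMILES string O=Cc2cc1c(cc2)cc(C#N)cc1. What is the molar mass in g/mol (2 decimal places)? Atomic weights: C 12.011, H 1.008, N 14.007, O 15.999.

First, the molecular formula is C12H7NO (counting implicit H from valence).
  C: 12 × 12.011 = 144.132
  H: 7 × 1.008 = 7.056
  N: 1 × 14.007 = 14.007
  O: 1 × 15.999 = 15.999
Sum: 12×12.011 + 7×1.008 + 1×14.007 + 1×15.999 = 181.194 → 181.19 g/mol.

181.19 g/mol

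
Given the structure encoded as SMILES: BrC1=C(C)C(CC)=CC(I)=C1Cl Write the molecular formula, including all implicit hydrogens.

Walk through each heavy atom and fill implicit hydrogens from standard valence (C 4, N 3, O 2, S 2, halogen 1):
  atom 1: Br (halogen, monovalent) → 0 H
  atom 2: C, bond orders sum to 4 (valence 4) → 0 H
  atom 3: C, bond orders sum to 4 (valence 4) → 0 H
  atom 4: C, bond orders sum to 1 (valence 4) → 3 H
  atom 5: C, bond orders sum to 4 (valence 4) → 0 H
  atom 6: C, bond orders sum to 2 (valence 4) → 2 H
  atom 7: C, bond orders sum to 1 (valence 4) → 3 H
  atom 8: C, bond orders sum to 3 (valence 4) → 1 H
  atom 9: C, bond orders sum to 4 (valence 4) → 0 H
  atom 10: I (halogen, monovalent) → 0 H
  atom 11: C, bond orders sum to 4 (valence 4) → 0 H
  atom 12: Cl (halogen, monovalent) → 0 H
Totals → C:9, H:9, Br:1, Cl:1, I:1.

C9H9BrClI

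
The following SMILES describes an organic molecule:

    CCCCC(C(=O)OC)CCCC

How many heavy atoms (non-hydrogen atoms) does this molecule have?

13

Every atom symbol written in the SMILES (organic subset) is one heavy atom; implicit H are not written.
Heavy atoms by element → C:11, O:2.
Total: 13.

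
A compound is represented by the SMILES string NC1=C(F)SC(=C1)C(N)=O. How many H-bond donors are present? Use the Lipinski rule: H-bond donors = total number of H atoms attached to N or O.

Donors: find every N or O and count the H atoms it carries.
  atom 1 (N): bond orders sum to 1 → 2 H
  atom 9 (N): bond orders sum to 1 → 2 H
  atom 10 (O): bond orders sum to 2 → 0 H
Lipinski HBD = 4.

4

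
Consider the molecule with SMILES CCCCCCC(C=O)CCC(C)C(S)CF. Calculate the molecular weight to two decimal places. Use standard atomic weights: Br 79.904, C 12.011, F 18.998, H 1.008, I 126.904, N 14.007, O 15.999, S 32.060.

First, the molecular formula is C14H27FOS (counting implicit H from valence).
  C: 14 × 12.011 = 168.154
  F: 1 × 18.998 = 18.998
  H: 27 × 1.008 = 27.216
  O: 1 × 15.999 = 15.999
  S: 1 × 32.060 = 32.060
Sum: 14×12.011 + 1×18.998 + 27×1.008 + 1×15.999 + 1×32.060 = 262.427 → 262.43 g/mol.

262.43 g/mol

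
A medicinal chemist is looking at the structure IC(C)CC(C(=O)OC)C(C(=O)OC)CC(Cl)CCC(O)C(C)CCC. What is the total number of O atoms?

Scan the SMILES for O atoms (remember two-letter symbols like Cl and Br are single atoms).
Oxygen count: 5.

5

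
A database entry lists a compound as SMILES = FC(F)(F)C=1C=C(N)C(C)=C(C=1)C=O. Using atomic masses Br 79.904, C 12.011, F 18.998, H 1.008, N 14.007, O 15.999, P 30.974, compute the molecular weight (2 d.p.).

First, the molecular formula is C9H8F3NO (counting implicit H from valence).
  C: 9 × 12.011 = 108.099
  F: 3 × 18.998 = 56.994
  H: 8 × 1.008 = 8.064
  N: 1 × 14.007 = 14.007
  O: 1 × 15.999 = 15.999
Sum: 9×12.011 + 3×18.998 + 8×1.008 + 1×14.007 + 1×15.999 = 203.163 → 203.16 g/mol.

203.16 g/mol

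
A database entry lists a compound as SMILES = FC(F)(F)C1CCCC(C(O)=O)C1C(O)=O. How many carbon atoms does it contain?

9

Count every carbon token in the SMILES (each C, including those in ring-closure positions and inside branches).
Carbon count: 9.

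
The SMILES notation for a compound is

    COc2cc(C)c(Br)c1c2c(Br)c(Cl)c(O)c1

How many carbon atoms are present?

Count every carbon token in the SMILES (each C, including those in ring-closure positions and inside branches).
Carbon count: 12.

12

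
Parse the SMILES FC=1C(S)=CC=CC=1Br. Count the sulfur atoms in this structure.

Scan the SMILES for S atoms (remember two-letter symbols like Cl and Br are single atoms).
Sulfur count: 1.

1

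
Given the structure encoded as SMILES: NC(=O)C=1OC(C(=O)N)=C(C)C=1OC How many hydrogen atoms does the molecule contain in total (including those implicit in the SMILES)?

10

Walk through each heavy atom and fill implicit hydrogens from standard valence (C 4, N 3, O 2, S 2, halogen 1):
  atom 1: N, bond orders sum to 1 (valence 3) → 2 H
  atom 2: C, bond orders sum to 4 (valence 4) → 0 H
  atom 3: O, bond orders sum to 2 (valence 2) → 0 H
  atom 4: C, bond orders sum to 4 (valence 4) → 0 H
  atom 5: O, bond orders sum to 2 (valence 2) → 0 H
  atom 6: C, bond orders sum to 4 (valence 4) → 0 H
  atom 7: C, bond orders sum to 4 (valence 4) → 0 H
  atom 8: O, bond orders sum to 2 (valence 2) → 0 H
  atom 9: N, bond orders sum to 1 (valence 3) → 2 H
  atom 10: C, bond orders sum to 4 (valence 4) → 0 H
  atom 11: C, bond orders sum to 1 (valence 4) → 3 H
  atom 12: C, bond orders sum to 4 (valence 4) → 0 H
  atom 13: O, bond orders sum to 2 (valence 2) → 0 H
  atom 14: C, bond orders sum to 1 (valence 4) → 3 H
Total hydrogens: 10.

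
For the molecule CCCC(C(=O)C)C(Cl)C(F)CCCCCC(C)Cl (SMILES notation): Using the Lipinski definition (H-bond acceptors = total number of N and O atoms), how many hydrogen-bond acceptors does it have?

N atoms: 0; O atoms: 1.
Lipinski HBA = 0 + 1 = 1.

1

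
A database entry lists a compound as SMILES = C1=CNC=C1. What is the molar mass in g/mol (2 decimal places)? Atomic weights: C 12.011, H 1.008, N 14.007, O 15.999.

First, the molecular formula is C4H5N (counting implicit H from valence).
  C: 4 × 12.011 = 48.044
  H: 5 × 1.008 = 5.040
  N: 1 × 14.007 = 14.007
Sum: 4×12.011 + 5×1.008 + 1×14.007 = 67.091 → 67.09 g/mol.

67.09 g/mol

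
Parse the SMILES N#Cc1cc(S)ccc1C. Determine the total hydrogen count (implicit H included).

7

Walk through each heavy atom and fill implicit hydrogens from standard valence (C 4, N 3, O 2, S 2, halogen 1); for lowercase aromatic atoms, an aromatic c carries 1 H when it has two neighbours and 0 H with three, and aromatic n carries 0 H:
  atom 1: N, bond orders sum to 3 (valence 3) → 0 H
  atom 2: C, bond orders sum to 4 (valence 4) → 0 H
  atom 3: aromatic c, 3 neighbours → 0 H
  atom 4: aromatic c, 2 neighbours → 1 H
  atom 5: aromatic c, 3 neighbours → 0 H
  atom 6: S, bond orders sum to 1 (valence 2) → 1 H
  atom 7: aromatic c, 2 neighbours → 1 H
  atom 8: aromatic c, 2 neighbours → 1 H
  atom 9: aromatic c, 3 neighbours → 0 H
  atom 10: C, bond orders sum to 1 (valence 4) → 3 H
Total hydrogens: 7.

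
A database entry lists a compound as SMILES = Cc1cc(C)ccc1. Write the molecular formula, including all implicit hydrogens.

Walk through each heavy atom and fill implicit hydrogens from standard valence (C 4, N 3, O 2, S 2, halogen 1); for lowercase aromatic atoms, an aromatic c carries 1 H when it has two neighbours and 0 H with three, and aromatic n carries 0 H:
  atom 1: C, bond orders sum to 1 (valence 4) → 3 H
  atom 2: aromatic c, 3 neighbours → 0 H
  atom 3: aromatic c, 2 neighbours → 1 H
  atom 4: aromatic c, 3 neighbours → 0 H
  atom 5: C, bond orders sum to 1 (valence 4) → 3 H
  atom 6: aromatic c, 2 neighbours → 1 H
  atom 7: aromatic c, 2 neighbours → 1 H
  atom 8: aromatic c, 2 neighbours → 1 H
Totals → C:8, H:10.

C8H10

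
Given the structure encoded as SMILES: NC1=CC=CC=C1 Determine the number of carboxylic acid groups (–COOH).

0

Scan the SMILES for the carboxylic acid motif — none present.
Groups that are present: 1 primary amine.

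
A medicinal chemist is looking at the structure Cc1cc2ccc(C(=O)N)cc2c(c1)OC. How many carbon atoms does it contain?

Count every carbon token in the SMILES (each C, including those in ring-closure positions and inside branches).
Carbon count: 13.

13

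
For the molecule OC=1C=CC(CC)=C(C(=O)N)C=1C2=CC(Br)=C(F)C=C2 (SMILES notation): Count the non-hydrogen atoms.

Every atom symbol written in the SMILES (organic subset) is one heavy atom; implicit H are not written.
Heavy atoms by element → Br:1, C:15, F:1, N:1, O:2.
Total: 20.

20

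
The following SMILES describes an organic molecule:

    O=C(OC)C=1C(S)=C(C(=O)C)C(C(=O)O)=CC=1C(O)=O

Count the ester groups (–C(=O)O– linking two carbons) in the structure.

The ester motif appears at heavy-atom position 2 in the SMILES.
Other groups present: 2 carboxylic acid, 1 ketone, 1 thiol.
Ester count: 1.

1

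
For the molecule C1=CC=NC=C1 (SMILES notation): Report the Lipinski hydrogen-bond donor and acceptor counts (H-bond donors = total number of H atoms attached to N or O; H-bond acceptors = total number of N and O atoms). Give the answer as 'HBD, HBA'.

Donors: find every N or O and count the H atoms it carries.
  atom 4 (N): bond orders sum to 3 → 0 H
Lipinski HBD = 0.
Acceptors: N atoms = 1, O atoms = 0 → HBA = 1.

0, 1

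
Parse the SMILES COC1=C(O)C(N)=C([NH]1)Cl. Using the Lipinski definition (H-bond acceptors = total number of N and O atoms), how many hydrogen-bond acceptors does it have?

4

N atoms: 2; O atoms: 2.
Lipinski HBA = 2 + 2 = 4.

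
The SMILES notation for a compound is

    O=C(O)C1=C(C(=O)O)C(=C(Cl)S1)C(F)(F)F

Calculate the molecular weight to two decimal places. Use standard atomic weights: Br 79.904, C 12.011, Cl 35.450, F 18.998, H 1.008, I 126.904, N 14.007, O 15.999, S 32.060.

First, the molecular formula is C7H2ClF3O4S (counting implicit H from valence).
  C: 7 × 12.011 = 84.077
  Cl: 1 × 35.450 = 35.450
  F: 3 × 18.998 = 56.994
  H: 2 × 1.008 = 2.016
  O: 4 × 15.999 = 63.996
  S: 1 × 32.060 = 32.060
Sum: 7×12.011 + 1×35.450 + 3×18.998 + 2×1.008 + 4×15.999 + 1×32.060 = 274.593 → 274.59 g/mol.

274.59 g/mol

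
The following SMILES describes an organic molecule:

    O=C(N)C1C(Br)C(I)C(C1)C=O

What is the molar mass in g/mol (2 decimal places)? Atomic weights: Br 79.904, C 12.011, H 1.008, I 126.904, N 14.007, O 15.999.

First, the molecular formula is C7H9BrINO2 (counting implicit H from valence).
  Br: 1 × 79.904 = 79.904
  C: 7 × 12.011 = 84.077
  H: 9 × 1.008 = 9.072
  I: 1 × 126.904 = 126.904
  N: 1 × 14.007 = 14.007
  O: 2 × 15.999 = 31.998
Sum: 1×79.904 + 7×12.011 + 9×1.008 + 1×126.904 + 1×14.007 + 2×15.999 = 345.962 → 345.96 g/mol.

345.96 g/mol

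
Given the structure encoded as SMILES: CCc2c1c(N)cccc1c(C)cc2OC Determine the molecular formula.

Walk through each heavy atom and fill implicit hydrogens from standard valence (C 4, N 3, O 2, S 2, halogen 1); for lowercase aromatic atoms, an aromatic c carries 1 H when it has two neighbours and 0 H with three, and aromatic n carries 0 H:
  atom 1: C, bond orders sum to 1 (valence 4) → 3 H
  atom 2: C, bond orders sum to 2 (valence 4) → 2 H
  atom 3: aromatic c, 3 neighbours → 0 H
  atom 4: aromatic c, 3 neighbours → 0 H
  atom 5: aromatic c, 3 neighbours → 0 H
  atom 6: N, bond orders sum to 1 (valence 3) → 2 H
  atom 7: aromatic c, 2 neighbours → 1 H
  atom 8: aromatic c, 2 neighbours → 1 H
  atom 9: aromatic c, 2 neighbours → 1 H
  atom 10: aromatic c, 3 neighbours → 0 H
  atom 11: aromatic c, 3 neighbours → 0 H
  atom 12: C, bond orders sum to 1 (valence 4) → 3 H
  atom 13: aromatic c, 2 neighbours → 1 H
  atom 14: aromatic c, 3 neighbours → 0 H
  atom 15: O, bond orders sum to 2 (valence 2) → 0 H
  atom 16: C, bond orders sum to 1 (valence 4) → 3 H
Totals → C:14, H:17, N:1, O:1.
In Hill order: C14H17NO.

C14H17NO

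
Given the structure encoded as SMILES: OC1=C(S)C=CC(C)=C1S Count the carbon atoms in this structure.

Count every carbon token in the SMILES (each C, including those in ring-closure positions and inside branches).
Carbon count: 7.

7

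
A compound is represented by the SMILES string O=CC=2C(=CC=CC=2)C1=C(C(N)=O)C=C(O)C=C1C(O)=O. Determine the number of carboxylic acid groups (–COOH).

1

The carboxylic acid motif appears at heavy-atom position 19 in the SMILES.
Other groups present: 1 aldehyde, 1 amide, 1 hydroxyl.
Carboxylic acid count: 1.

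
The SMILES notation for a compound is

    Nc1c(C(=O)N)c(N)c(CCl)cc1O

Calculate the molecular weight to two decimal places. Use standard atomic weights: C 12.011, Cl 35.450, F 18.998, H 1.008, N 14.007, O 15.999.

215.64 g/mol

First, the molecular formula is C8H10ClN3O2 (counting implicit H from valence).
  C: 8 × 12.011 = 96.088
  Cl: 1 × 35.450 = 35.450
  H: 10 × 1.008 = 10.080
  N: 3 × 14.007 = 42.021
  O: 2 × 15.999 = 31.998
Sum: 8×12.011 + 1×35.450 + 10×1.008 + 3×14.007 + 2×15.999 = 215.637 → 215.64 g/mol.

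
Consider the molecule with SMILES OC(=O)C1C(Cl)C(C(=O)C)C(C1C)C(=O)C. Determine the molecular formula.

C11H15ClO4

Walk through each heavy atom and fill implicit hydrogens from standard valence (C 4, N 3, O 2, S 2, halogen 1):
  atom 1: O, bond orders sum to 1 (valence 2) → 1 H
  atom 2: C, bond orders sum to 4 (valence 4) → 0 H
  atom 3: O, bond orders sum to 2 (valence 2) → 0 H
  atom 4: C, bond orders sum to 3 (valence 4) → 1 H
  atom 5: C, bond orders sum to 3 (valence 4) → 1 H
  atom 6: Cl (halogen, monovalent) → 0 H
  atom 7: C, bond orders sum to 3 (valence 4) → 1 H
  atom 8: C, bond orders sum to 4 (valence 4) → 0 H
  atom 9: O, bond orders sum to 2 (valence 2) → 0 H
  atom 10: C, bond orders sum to 1 (valence 4) → 3 H
  atom 11: C, bond orders sum to 3 (valence 4) → 1 H
  atom 12: C, bond orders sum to 3 (valence 4) → 1 H
  atom 13: C, bond orders sum to 1 (valence 4) → 3 H
  atom 14: C, bond orders sum to 4 (valence 4) → 0 H
  atom 15: O, bond orders sum to 2 (valence 2) → 0 H
  atom 16: C, bond orders sum to 1 (valence 4) → 3 H
Totals → C:11, H:15, Cl:1, O:4.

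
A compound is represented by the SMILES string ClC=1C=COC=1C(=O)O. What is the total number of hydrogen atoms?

Walk through each heavy atom and fill implicit hydrogens from standard valence (C 4, N 3, O 2, S 2, halogen 1):
  atom 1: Cl (halogen, monovalent) → 0 H
  atom 2: C, bond orders sum to 4 (valence 4) → 0 H
  atom 3: C, bond orders sum to 3 (valence 4) → 1 H
  atom 4: C, bond orders sum to 3 (valence 4) → 1 H
  atom 5: O, bond orders sum to 2 (valence 2) → 0 H
  atom 6: C, bond orders sum to 4 (valence 4) → 0 H
  atom 7: C, bond orders sum to 4 (valence 4) → 0 H
  atom 8: O, bond orders sum to 2 (valence 2) → 0 H
  atom 9: O, bond orders sum to 1 (valence 2) → 1 H
Total hydrogens: 3.

3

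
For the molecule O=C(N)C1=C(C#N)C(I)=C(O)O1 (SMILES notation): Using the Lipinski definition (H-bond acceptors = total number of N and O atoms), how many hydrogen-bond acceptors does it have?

5

N atoms: 2; O atoms: 3.
Lipinski HBA = 2 + 3 = 5.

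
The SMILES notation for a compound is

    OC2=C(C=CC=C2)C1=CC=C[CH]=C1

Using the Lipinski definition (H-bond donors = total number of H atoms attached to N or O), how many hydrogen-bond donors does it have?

Donors: find every N or O and count the H atoms it carries.
  atom 1 (O): bond orders sum to 1 → 1 H
Lipinski HBD = 1.

1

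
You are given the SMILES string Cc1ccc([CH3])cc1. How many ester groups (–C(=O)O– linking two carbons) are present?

0

Scan the SMILES for the ester motif — none present.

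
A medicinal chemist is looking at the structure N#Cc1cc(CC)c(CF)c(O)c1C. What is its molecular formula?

C11H12FNO

Walk through each heavy atom and fill implicit hydrogens from standard valence (C 4, N 3, O 2, S 2, halogen 1); for lowercase aromatic atoms, an aromatic c carries 1 H when it has two neighbours and 0 H with three, and aromatic n carries 0 H:
  atom 1: N, bond orders sum to 3 (valence 3) → 0 H
  atom 2: C, bond orders sum to 4 (valence 4) → 0 H
  atom 3: aromatic c, 3 neighbours → 0 H
  atom 4: aromatic c, 2 neighbours → 1 H
  atom 5: aromatic c, 3 neighbours → 0 H
  atom 6: C, bond orders sum to 2 (valence 4) → 2 H
  atom 7: C, bond orders sum to 1 (valence 4) → 3 H
  atom 8: aromatic c, 3 neighbours → 0 H
  atom 9: C, bond orders sum to 2 (valence 4) → 2 H
  atom 10: F (halogen, monovalent) → 0 H
  atom 11: aromatic c, 3 neighbours → 0 H
  atom 12: O, bond orders sum to 1 (valence 2) → 1 H
  atom 13: aromatic c, 3 neighbours → 0 H
  atom 14: C, bond orders sum to 1 (valence 4) → 3 H
Totals → C:11, H:12, F:1, N:1, O:1.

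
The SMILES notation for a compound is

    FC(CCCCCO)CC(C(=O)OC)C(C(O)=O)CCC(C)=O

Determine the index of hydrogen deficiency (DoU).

3

Degree of unsaturation = (number of rings) + (number of π bonds).
Ring closures in the SMILES: 0.
π bonds: 3 double bonds (each 1 DoU) → 3 DoU from unsaturation.
Total DoU = 0 + 3 = 3.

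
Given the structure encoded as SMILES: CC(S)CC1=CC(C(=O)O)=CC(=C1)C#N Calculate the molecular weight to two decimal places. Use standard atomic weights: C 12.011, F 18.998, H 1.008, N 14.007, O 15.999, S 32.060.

221.27 g/mol

First, the molecular formula is C11H11NO2S (counting implicit H from valence).
  C: 11 × 12.011 = 132.121
  H: 11 × 1.008 = 11.088
  N: 1 × 14.007 = 14.007
  O: 2 × 15.999 = 31.998
  S: 1 × 32.060 = 32.060
Sum: 11×12.011 + 11×1.008 + 1×14.007 + 2×15.999 + 1×32.060 = 221.274 → 221.27 g/mol.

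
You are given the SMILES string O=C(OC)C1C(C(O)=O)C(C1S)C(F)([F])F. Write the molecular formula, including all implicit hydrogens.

Walk through each heavy atom and fill implicit hydrogens from standard valence (C 4, N 3, O 2, S 2, halogen 1):
  atom 1: O, bond orders sum to 2 (valence 2) → 0 H
  atom 2: C, bond orders sum to 4 (valence 4) → 0 H
  atom 3: O, bond orders sum to 2 (valence 2) → 0 H
  atom 4: C, bond orders sum to 1 (valence 4) → 3 H
  atom 5: C, bond orders sum to 3 (valence 4) → 1 H
  atom 6: C, bond orders sum to 3 (valence 4) → 1 H
  atom 7: C, bond orders sum to 4 (valence 4) → 0 H
  atom 8: O, bond orders sum to 1 (valence 2) → 1 H
  atom 9: O, bond orders sum to 2 (valence 2) → 0 H
  atom 10: C, bond orders sum to 3 (valence 4) → 1 H
  atom 11: C, bond orders sum to 3 (valence 4) → 1 H
  atom 12: S, bond orders sum to 1 (valence 2) → 1 H
  atom 13: C, bond orders sum to 4 (valence 4) → 0 H
  atom 14: F (halogen, monovalent) → 0 H
  atom 15: F with explicit H count 0
  atom 16: F (halogen, monovalent) → 0 H
Totals → C:8, H:9, F:3, O:4, S:1.
In Hill order: C8H9F3O4S.

C8H9F3O4S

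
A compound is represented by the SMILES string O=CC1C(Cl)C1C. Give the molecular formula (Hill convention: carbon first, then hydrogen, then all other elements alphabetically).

Walk through each heavy atom and fill implicit hydrogens from standard valence (C 4, N 3, O 2, S 2, halogen 1):
  atom 1: O, bond orders sum to 2 (valence 2) → 0 H
  atom 2: C, bond orders sum to 3 (valence 4) → 1 H
  atom 3: C, bond orders sum to 3 (valence 4) → 1 H
  atom 4: C, bond orders sum to 3 (valence 4) → 1 H
  atom 5: Cl (halogen, monovalent) → 0 H
  atom 6: C, bond orders sum to 3 (valence 4) → 1 H
  atom 7: C, bond orders sum to 1 (valence 4) → 3 H
Totals → C:5, H:7, Cl:1, O:1.

C5H7ClO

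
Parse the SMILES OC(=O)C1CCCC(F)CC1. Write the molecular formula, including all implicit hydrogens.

Walk through each heavy atom and fill implicit hydrogens from standard valence (C 4, N 3, O 2, S 2, halogen 1):
  atom 1: O, bond orders sum to 1 (valence 2) → 1 H
  atom 2: C, bond orders sum to 4 (valence 4) → 0 H
  atom 3: O, bond orders sum to 2 (valence 2) → 0 H
  atom 4: C, bond orders sum to 3 (valence 4) → 1 H
  atom 5: C, bond orders sum to 2 (valence 4) → 2 H
  atom 6: C, bond orders sum to 2 (valence 4) → 2 H
  atom 7: C, bond orders sum to 2 (valence 4) → 2 H
  atom 8: C, bond orders sum to 3 (valence 4) → 1 H
  atom 9: F (halogen, monovalent) → 0 H
  atom 10: C, bond orders sum to 2 (valence 4) → 2 H
  atom 11: C, bond orders sum to 2 (valence 4) → 2 H
Totals → C:8, H:13, F:1, O:2.

C8H13FO2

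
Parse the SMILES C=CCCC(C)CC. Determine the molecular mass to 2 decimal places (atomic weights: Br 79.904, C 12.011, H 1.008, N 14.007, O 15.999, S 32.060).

112.22 g/mol

First, the molecular formula is C8H16 (counting implicit H from valence).
  C: 8 × 12.011 = 96.088
  H: 16 × 1.008 = 16.128
Sum: 8×12.011 + 16×1.008 = 112.216 → 112.22 g/mol.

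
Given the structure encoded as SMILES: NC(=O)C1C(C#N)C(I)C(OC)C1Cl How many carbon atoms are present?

8

Count every carbon token in the SMILES (each C, including those in ring-closure positions and inside branches).
Carbon count: 8.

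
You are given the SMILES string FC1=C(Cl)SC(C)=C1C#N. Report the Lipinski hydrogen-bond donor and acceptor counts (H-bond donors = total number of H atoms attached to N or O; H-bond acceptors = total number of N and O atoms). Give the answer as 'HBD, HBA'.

Donors: find every N or O and count the H atoms it carries.
  atom 10 (N): bond orders sum to 3 → 0 H
Lipinski HBD = 0.
Acceptors: N atoms = 1, O atoms = 0 → HBA = 1.

0, 1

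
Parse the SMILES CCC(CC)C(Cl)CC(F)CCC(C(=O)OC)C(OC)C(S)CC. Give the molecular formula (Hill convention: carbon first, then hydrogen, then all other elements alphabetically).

Walk through each heavy atom and fill implicit hydrogens from standard valence (C 4, N 3, O 2, S 2, halogen 1):
  atom 1: C, bond orders sum to 1 (valence 4) → 3 H
  atom 2: C, bond orders sum to 2 (valence 4) → 2 H
  atom 3: C, bond orders sum to 3 (valence 4) → 1 H
  atom 4: C, bond orders sum to 2 (valence 4) → 2 H
  atom 5: C, bond orders sum to 1 (valence 4) → 3 H
  atom 6: C, bond orders sum to 3 (valence 4) → 1 H
  atom 7: Cl (halogen, monovalent) → 0 H
  atom 8: C, bond orders sum to 2 (valence 4) → 2 H
  atom 9: C, bond orders sum to 3 (valence 4) → 1 H
  atom 10: F (halogen, monovalent) → 0 H
  atom 11: C, bond orders sum to 2 (valence 4) → 2 H
  atom 12: C, bond orders sum to 2 (valence 4) → 2 H
  atom 13: C, bond orders sum to 3 (valence 4) → 1 H
  atom 14: C, bond orders sum to 4 (valence 4) → 0 H
  atom 15: O, bond orders sum to 2 (valence 2) → 0 H
  atom 16: O, bond orders sum to 2 (valence 2) → 0 H
  atom 17: C, bond orders sum to 1 (valence 4) → 3 H
  atom 18: C, bond orders sum to 3 (valence 4) → 1 H
  atom 19: O, bond orders sum to 2 (valence 2) → 0 H
  atom 20: C, bond orders sum to 1 (valence 4) → 3 H
  atom 21: C, bond orders sum to 3 (valence 4) → 1 H
  atom 22: S, bond orders sum to 1 (valence 2) → 1 H
  atom 23: C, bond orders sum to 2 (valence 4) → 2 H
  atom 24: C, bond orders sum to 1 (valence 4) → 3 H
Totals → C:18, H:34, Cl:1, F:1, O:3, S:1.

C18H34ClFO3S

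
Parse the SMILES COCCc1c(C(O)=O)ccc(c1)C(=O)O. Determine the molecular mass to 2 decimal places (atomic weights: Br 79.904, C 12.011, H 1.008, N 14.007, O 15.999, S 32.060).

224.21 g/mol

First, the molecular formula is C11H12O5 (counting implicit H from valence).
  C: 11 × 12.011 = 132.121
  H: 12 × 1.008 = 12.096
  O: 5 × 15.999 = 79.995
Sum: 11×12.011 + 12×1.008 + 5×15.999 = 224.212 → 224.21 g/mol.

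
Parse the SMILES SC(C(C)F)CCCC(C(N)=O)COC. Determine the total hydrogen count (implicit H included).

20

Walk through each heavy atom and fill implicit hydrogens from standard valence (C 4, N 3, O 2, S 2, halogen 1):
  atom 1: S, bond orders sum to 1 (valence 2) → 1 H
  atom 2: C, bond orders sum to 3 (valence 4) → 1 H
  atom 3: C, bond orders sum to 3 (valence 4) → 1 H
  atom 4: C, bond orders sum to 1 (valence 4) → 3 H
  atom 5: F (halogen, monovalent) → 0 H
  atom 6: C, bond orders sum to 2 (valence 4) → 2 H
  atom 7: C, bond orders sum to 2 (valence 4) → 2 H
  atom 8: C, bond orders sum to 2 (valence 4) → 2 H
  atom 9: C, bond orders sum to 3 (valence 4) → 1 H
  atom 10: C, bond orders sum to 4 (valence 4) → 0 H
  atom 11: N, bond orders sum to 1 (valence 3) → 2 H
  atom 12: O, bond orders sum to 2 (valence 2) → 0 H
  atom 13: C, bond orders sum to 2 (valence 4) → 2 H
  atom 14: O, bond orders sum to 2 (valence 2) → 0 H
  atom 15: C, bond orders sum to 1 (valence 4) → 3 H
Total hydrogens: 20.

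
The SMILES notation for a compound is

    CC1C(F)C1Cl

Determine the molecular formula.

Walk through each heavy atom and fill implicit hydrogens from standard valence (C 4, N 3, O 2, S 2, halogen 1):
  atom 1: C, bond orders sum to 1 (valence 4) → 3 H
  atom 2: C, bond orders sum to 3 (valence 4) → 1 H
  atom 3: C, bond orders sum to 3 (valence 4) → 1 H
  atom 4: F (halogen, monovalent) → 0 H
  atom 5: C, bond orders sum to 3 (valence 4) → 1 H
  atom 6: Cl (halogen, monovalent) → 0 H
Totals → C:4, H:6, Cl:1, F:1.
In Hill order: C4H6ClF.

C4H6ClF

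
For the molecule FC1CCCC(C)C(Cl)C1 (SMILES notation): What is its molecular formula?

Walk through each heavy atom and fill implicit hydrogens from standard valence (C 4, N 3, O 2, S 2, halogen 1):
  atom 1: F (halogen, monovalent) → 0 H
  atom 2: C, bond orders sum to 3 (valence 4) → 1 H
  atom 3: C, bond orders sum to 2 (valence 4) → 2 H
  atom 4: C, bond orders sum to 2 (valence 4) → 2 H
  atom 5: C, bond orders sum to 2 (valence 4) → 2 H
  atom 6: C, bond orders sum to 3 (valence 4) → 1 H
  atom 7: C, bond orders sum to 1 (valence 4) → 3 H
  atom 8: C, bond orders sum to 3 (valence 4) → 1 H
  atom 9: Cl (halogen, monovalent) → 0 H
  atom 10: C, bond orders sum to 2 (valence 4) → 2 H
Totals → C:8, H:14, Cl:1, F:1.
In Hill order: C8H14ClF.

C8H14ClF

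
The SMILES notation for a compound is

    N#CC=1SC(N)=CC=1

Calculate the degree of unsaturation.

5

Molecular formula: C5H4N2S.
DoU = (2C + 2 + N − H − X) / 2, where X is the halogen count and O/S are ignored.
    = (2·5 + 2 + 2 − 4 − 0) / 2 = 10 / 2 = 5.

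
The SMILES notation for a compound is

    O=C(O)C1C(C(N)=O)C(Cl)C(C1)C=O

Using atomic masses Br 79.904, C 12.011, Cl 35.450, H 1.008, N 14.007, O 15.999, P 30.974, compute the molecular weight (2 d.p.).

First, the molecular formula is C8H10ClNO4 (counting implicit H from valence).
  C: 8 × 12.011 = 96.088
  Cl: 1 × 35.450 = 35.450
  H: 10 × 1.008 = 10.080
  N: 1 × 14.007 = 14.007
  O: 4 × 15.999 = 63.996
Sum: 8×12.011 + 1×35.450 + 10×1.008 + 1×14.007 + 4×15.999 = 219.621 → 219.62 g/mol.

219.62 g/mol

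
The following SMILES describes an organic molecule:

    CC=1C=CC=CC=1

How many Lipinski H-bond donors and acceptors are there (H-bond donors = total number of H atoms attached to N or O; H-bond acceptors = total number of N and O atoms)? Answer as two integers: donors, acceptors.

0, 0

Donors: find every N or O and count the H atoms it carries.
  (no N or O atoms present)
Lipinski HBD = 0.
Acceptors: N atoms = 0, O atoms = 0 → HBA = 0.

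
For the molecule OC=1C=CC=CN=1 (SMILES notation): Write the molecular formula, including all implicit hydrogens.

Walk through each heavy atom and fill implicit hydrogens from standard valence (C 4, N 3, O 2, S 2, halogen 1):
  atom 1: O, bond orders sum to 1 (valence 2) → 1 H
  atom 2: C, bond orders sum to 4 (valence 4) → 0 H
  atom 3: C, bond orders sum to 3 (valence 4) → 1 H
  atom 4: C, bond orders sum to 3 (valence 4) → 1 H
  atom 5: C, bond orders sum to 3 (valence 4) → 1 H
  atom 6: C, bond orders sum to 3 (valence 4) → 1 H
  atom 7: N, bond orders sum to 3 (valence 3) → 0 H
Totals → C:5, H:5, N:1, O:1.
In Hill order: C5H5NO.

C5H5NO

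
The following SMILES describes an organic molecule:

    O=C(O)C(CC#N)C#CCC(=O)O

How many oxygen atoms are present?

4

Scan the SMILES for O atoms (remember two-letter symbols like Cl and Br are single atoms).
Oxygen count: 4.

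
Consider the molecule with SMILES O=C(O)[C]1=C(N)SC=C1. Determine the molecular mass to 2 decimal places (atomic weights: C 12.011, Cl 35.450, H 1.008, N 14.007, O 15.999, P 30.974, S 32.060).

143.16 g/mol

First, the molecular formula is C5H5NO2S (counting implicit H from valence).
  C: 5 × 12.011 = 60.055
  H: 5 × 1.008 = 5.040
  N: 1 × 14.007 = 14.007
  O: 2 × 15.999 = 31.998
  S: 1 × 32.060 = 32.060
Sum: 5×12.011 + 5×1.008 + 1×14.007 + 2×15.999 + 1×32.060 = 143.160 → 143.16 g/mol.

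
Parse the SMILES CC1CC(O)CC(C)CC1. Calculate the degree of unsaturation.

Degree of unsaturation = (number of rings) + (number of π bonds).
Ring closures in the SMILES: 1.
π bonds: none → 0 DoU from unsaturation.
Total DoU = 1 + 0 = 1.

1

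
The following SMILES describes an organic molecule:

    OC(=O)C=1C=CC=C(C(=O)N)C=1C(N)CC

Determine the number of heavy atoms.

Every atom symbol written in the SMILES (organic subset) is one heavy atom; implicit H are not written.
Heavy atoms by element → C:11, N:2, O:3.
Total: 16.

16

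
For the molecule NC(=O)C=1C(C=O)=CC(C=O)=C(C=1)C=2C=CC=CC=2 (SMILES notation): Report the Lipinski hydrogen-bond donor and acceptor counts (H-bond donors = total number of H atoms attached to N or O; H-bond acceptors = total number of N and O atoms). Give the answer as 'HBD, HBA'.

2, 4

Donors: find every N or O and count the H atoms it carries.
  atom 1 (N): bond orders sum to 1 → 2 H
  atom 3 (O): bond orders sum to 2 → 0 H
  atom 7 (O): bond orders sum to 2 → 0 H
  atom 11 (O): bond orders sum to 2 → 0 H
Lipinski HBD = 2.
Acceptors: N atoms = 1, O atoms = 3 → HBA = 4.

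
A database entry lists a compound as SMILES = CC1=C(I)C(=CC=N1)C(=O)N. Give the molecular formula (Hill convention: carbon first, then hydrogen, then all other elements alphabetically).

Walk through each heavy atom and fill implicit hydrogens from standard valence (C 4, N 3, O 2, S 2, halogen 1):
  atom 1: C, bond orders sum to 1 (valence 4) → 3 H
  atom 2: C, bond orders sum to 4 (valence 4) → 0 H
  atom 3: C, bond orders sum to 4 (valence 4) → 0 H
  atom 4: I (halogen, monovalent) → 0 H
  atom 5: C, bond orders sum to 4 (valence 4) → 0 H
  atom 6: C, bond orders sum to 3 (valence 4) → 1 H
  atom 7: C, bond orders sum to 3 (valence 4) → 1 H
  atom 8: N, bond orders sum to 3 (valence 3) → 0 H
  atom 9: C, bond orders sum to 4 (valence 4) → 0 H
  atom 10: O, bond orders sum to 2 (valence 2) → 0 H
  atom 11: N, bond orders sum to 1 (valence 3) → 2 H
Totals → C:7, H:7, I:1, N:2, O:1.

C7H7IN2O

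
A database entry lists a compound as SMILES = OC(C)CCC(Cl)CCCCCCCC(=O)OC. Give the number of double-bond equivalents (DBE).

Molecular formula: C14H27ClO3.
DoU = (2C + 2 + N − H − X) / 2, where X is the halogen count and O/S are ignored.
    = (2·14 + 2 + 0 − 27 − 1) / 2 = 2 / 2 = 1.

1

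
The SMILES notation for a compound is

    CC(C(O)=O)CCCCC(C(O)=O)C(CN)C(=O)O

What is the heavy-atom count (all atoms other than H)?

Every atom symbol written in the SMILES (organic subset) is one heavy atom; implicit H are not written.
Heavy atoms by element → C:12, N:1, O:6.
Total: 19.

19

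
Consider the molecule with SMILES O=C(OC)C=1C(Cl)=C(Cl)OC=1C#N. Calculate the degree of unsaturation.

6

Degree of unsaturation = (number of rings) + (number of π bonds).
Ring closures in the SMILES: 1.
π bonds: 3 double bonds (each 1 DoU), 1 triple bond (each 2 DoU) → 5 DoU from unsaturation.
Total DoU = 1 + 5 = 6.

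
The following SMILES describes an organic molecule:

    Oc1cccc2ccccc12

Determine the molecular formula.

C10H8O

Walk through each heavy atom and fill implicit hydrogens from standard valence (C 4, N 3, O 2, S 2, halogen 1); for lowercase aromatic atoms, an aromatic c carries 1 H when it has two neighbours and 0 H with three, and aromatic n carries 0 H:
  atom 1: O, bond orders sum to 1 (valence 2) → 1 H
  atom 2: aromatic c, 3 neighbours → 0 H
  atom 3: aromatic c, 2 neighbours → 1 H
  atom 4: aromatic c, 2 neighbours → 1 H
  atom 5: aromatic c, 2 neighbours → 1 H
  atom 6: aromatic c, 3 neighbours → 0 H
  atom 7: aromatic c, 2 neighbours → 1 H
  atom 8: aromatic c, 2 neighbours → 1 H
  atom 9: aromatic c, 2 neighbours → 1 H
  atom 10: aromatic c, 2 neighbours → 1 H
  atom 11: aromatic c, 3 neighbours → 0 H
Totals → C:10, H:8, O:1.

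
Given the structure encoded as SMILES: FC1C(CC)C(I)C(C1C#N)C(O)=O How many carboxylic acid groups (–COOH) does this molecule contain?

1

The carboxylic acid motif appears at heavy-atom position 12 in the SMILES.
Other groups present: 1 nitrile.
Carboxylic acid count: 1.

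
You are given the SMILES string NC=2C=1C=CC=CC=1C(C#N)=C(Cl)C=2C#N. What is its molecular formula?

Walk through each heavy atom and fill implicit hydrogens from standard valence (C 4, N 3, O 2, S 2, halogen 1):
  atom 1: N, bond orders sum to 1 (valence 3) → 2 H
  atom 2: C, bond orders sum to 4 (valence 4) → 0 H
  atom 3: C, bond orders sum to 4 (valence 4) → 0 H
  atom 4: C, bond orders sum to 3 (valence 4) → 1 H
  atom 5: C, bond orders sum to 3 (valence 4) → 1 H
  atom 6: C, bond orders sum to 3 (valence 4) → 1 H
  atom 7: C, bond orders sum to 3 (valence 4) → 1 H
  atom 8: C, bond orders sum to 4 (valence 4) → 0 H
  atom 9: C, bond orders sum to 4 (valence 4) → 0 H
  atom 10: C, bond orders sum to 4 (valence 4) → 0 H
  atom 11: N, bond orders sum to 3 (valence 3) → 0 H
  atom 12: C, bond orders sum to 4 (valence 4) → 0 H
  atom 13: Cl (halogen, monovalent) → 0 H
  atom 14: C, bond orders sum to 4 (valence 4) → 0 H
  atom 15: C, bond orders sum to 4 (valence 4) → 0 H
  atom 16: N, bond orders sum to 3 (valence 3) → 0 H
Totals → C:12, H:6, Cl:1, N:3.

C12H6ClN3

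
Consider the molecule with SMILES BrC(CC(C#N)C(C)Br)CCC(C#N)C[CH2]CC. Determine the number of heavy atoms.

18

Every atom symbol written in the SMILES (organic subset) is one heavy atom; implicit H are not written.
Heavy atoms by element → Br:2, C:14, N:2.
Total: 18.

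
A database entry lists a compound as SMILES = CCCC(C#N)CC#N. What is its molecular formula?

C7H10N2

Walk through each heavy atom and fill implicit hydrogens from standard valence (C 4, N 3, O 2, S 2, halogen 1):
  atom 1: C, bond orders sum to 1 (valence 4) → 3 H
  atom 2: C, bond orders sum to 2 (valence 4) → 2 H
  atom 3: C, bond orders sum to 2 (valence 4) → 2 H
  atom 4: C, bond orders sum to 3 (valence 4) → 1 H
  atom 5: C, bond orders sum to 4 (valence 4) → 0 H
  atom 6: N, bond orders sum to 3 (valence 3) → 0 H
  atom 7: C, bond orders sum to 2 (valence 4) → 2 H
  atom 8: C, bond orders sum to 4 (valence 4) → 0 H
  atom 9: N, bond orders sum to 3 (valence 3) → 0 H
Totals → C:7, H:10, N:2.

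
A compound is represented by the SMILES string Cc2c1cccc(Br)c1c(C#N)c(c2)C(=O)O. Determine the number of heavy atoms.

Every atom symbol written in the SMILES (organic subset) is one heavy atom; implicit H are not written.
Heavy atoms by element → Br:1, C:13, N:1, O:2.
Total: 17.

17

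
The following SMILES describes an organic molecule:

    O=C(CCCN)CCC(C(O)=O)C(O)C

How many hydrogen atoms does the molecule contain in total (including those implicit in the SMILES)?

19

Walk through each heavy atom and fill implicit hydrogens from standard valence (C 4, N 3, O 2, S 2, halogen 1):
  atom 1: O, bond orders sum to 2 (valence 2) → 0 H
  atom 2: C, bond orders sum to 4 (valence 4) → 0 H
  atom 3: C, bond orders sum to 2 (valence 4) → 2 H
  atom 4: C, bond orders sum to 2 (valence 4) → 2 H
  atom 5: C, bond orders sum to 2 (valence 4) → 2 H
  atom 6: N, bond orders sum to 1 (valence 3) → 2 H
  atom 7: C, bond orders sum to 2 (valence 4) → 2 H
  atom 8: C, bond orders sum to 2 (valence 4) → 2 H
  atom 9: C, bond orders sum to 3 (valence 4) → 1 H
  atom 10: C, bond orders sum to 4 (valence 4) → 0 H
  atom 11: O, bond orders sum to 1 (valence 2) → 1 H
  atom 12: O, bond orders sum to 2 (valence 2) → 0 H
  atom 13: C, bond orders sum to 3 (valence 4) → 1 H
  atom 14: O, bond orders sum to 1 (valence 2) → 1 H
  atom 15: C, bond orders sum to 1 (valence 4) → 3 H
Total hydrogens: 19.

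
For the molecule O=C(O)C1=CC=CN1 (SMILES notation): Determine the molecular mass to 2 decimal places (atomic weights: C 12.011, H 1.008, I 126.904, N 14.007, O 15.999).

111.10 g/mol

First, the molecular formula is C5H5NO2 (counting implicit H from valence).
  C: 5 × 12.011 = 60.055
  H: 5 × 1.008 = 5.040
  N: 1 × 14.007 = 14.007
  O: 2 × 15.999 = 31.998
Sum: 5×12.011 + 5×1.008 + 1×14.007 + 2×15.999 = 111.100 → 111.10 g/mol.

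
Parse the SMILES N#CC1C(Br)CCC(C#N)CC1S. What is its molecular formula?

C9H11BrN2S

Walk through each heavy atom and fill implicit hydrogens from standard valence (C 4, N 3, O 2, S 2, halogen 1):
  atom 1: N, bond orders sum to 3 (valence 3) → 0 H
  atom 2: C, bond orders sum to 4 (valence 4) → 0 H
  atom 3: C, bond orders sum to 3 (valence 4) → 1 H
  atom 4: C, bond orders sum to 3 (valence 4) → 1 H
  atom 5: Br (halogen, monovalent) → 0 H
  atom 6: C, bond orders sum to 2 (valence 4) → 2 H
  atom 7: C, bond orders sum to 2 (valence 4) → 2 H
  atom 8: C, bond orders sum to 3 (valence 4) → 1 H
  atom 9: C, bond orders sum to 4 (valence 4) → 0 H
  atom 10: N, bond orders sum to 3 (valence 3) → 0 H
  atom 11: C, bond orders sum to 2 (valence 4) → 2 H
  atom 12: C, bond orders sum to 3 (valence 4) → 1 H
  atom 13: S, bond orders sum to 1 (valence 2) → 1 H
Totals → C:9, H:11, Br:1, N:2, S:1.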